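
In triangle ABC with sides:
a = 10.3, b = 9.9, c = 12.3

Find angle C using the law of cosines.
c² = a² + b² − 2ab·cos(C)  ⇒  cos(C) = (a² + b² − c²)/(2ab)
cos(C) = (10.3² + 9.9² − 12.3²)/(2·10.3·9.9) = (106.09 + 98.01 − 151.29)/203.94 = 52.81/203.94 ≈ 0.258949
C = arccos(0.258949) ≈ 74.9923°

C = 74.99°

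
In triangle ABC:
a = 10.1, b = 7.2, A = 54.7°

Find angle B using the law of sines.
a/sin(A) = b/sin(B)  ⇒  sin(B) = b·sin(A)/a = 7.2·sin(54.7°)/10.1
sin(54.7°) ≈ 0.816138
sin(B) ≈ 7.2·0.816138/10.1 ≈ 5.87619/10.1 ≈ 0.581801
B = arcsin(0.581801) ≈ 35.5773°
(Since b ≤ a we need B ≤ A, so the obtuse alternative 180° − 35.5773° ≈ 144.423° is rejected.)

B = 35.58°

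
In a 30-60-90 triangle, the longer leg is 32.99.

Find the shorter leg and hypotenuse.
In a 30-60-90 triangle the sides are in ratio 1 : √3 : 2, so short leg = long leg/√3 and hypotenuse = 2·(short leg).
Short leg = 32.99/√3 ≈ 32.99/1.73205 ≈ 19.0468
Hypotenuse = 2·19.0468 ≈ 38.0936

Short leg = 19.05, Hypotenuse = 38.09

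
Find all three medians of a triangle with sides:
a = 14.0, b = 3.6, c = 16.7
Median formula: m_a = ½√(2b² + 2c² − a²) (and cyclically). a² = 196, b² = 12.96, c² = 278.89.
m_a = ½√(2·12.96 + 2·278.89 − 196) = ½√387.7 ≈ ½·19.6901 ≈ 9.84505
m_b = ½√(2·196 + 2·278.89 − 12.96) = ½√936.82 ≈ ½·30.6075 ≈ 15.3038
m_c = ½√(2·196 + 2·12.96 − 278.89) = ½√139.03 ≈ ½·11.7911 ≈ 5.89555

m_a = 9.845, m_b = 15.3, m_c = 5.896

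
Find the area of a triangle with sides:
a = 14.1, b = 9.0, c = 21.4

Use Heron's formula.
s = (14.1 + 9.0 + 21.4)/2 = 44.5/2 = 22.25
s − a = 8.15, s − b = 13.25, s − c = 0.85
s(s−a)(s−b)(s−c) = 22.25·8.15·13.25·0.85 ≈ 2042.31
Area = √2042.31 ≈ 45.192

Area = 45.19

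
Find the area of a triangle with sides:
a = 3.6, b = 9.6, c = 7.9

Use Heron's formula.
s = (3.6 + 9.6 + 7.9)/2 = 21.1/2 = 10.55
s − a = 6.95, s − b = 0.95, s − c = 2.65
s(s−a)(s−b)(s−c) = 10.55·6.95·0.95·2.65 ≈ 184.589
Area = √184.589 ≈ 13.5864

Area = 13.59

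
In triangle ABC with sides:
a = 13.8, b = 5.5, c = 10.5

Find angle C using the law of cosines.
c² = a² + b² − 2ab·cos(C)  ⇒  cos(C) = (a² + b² − c²)/(2ab)
cos(C) = (13.8² + 5.5² − 10.5²)/(2·13.8·5.5) = (190.44 + 30.25 − 110.25)/151.8 = 110.44/151.8 ≈ 0.727536
C = arccos(0.727536) ≈ 43.3198°

C = 43.32°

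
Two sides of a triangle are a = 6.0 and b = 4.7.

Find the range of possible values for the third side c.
Triangle inequality: |a − b| < c < a + b
|a − b| = |6.0 − 4.7| = 1.3
a + b = 6.0 + 4.7 = 10.7

1.3 < c < 10.7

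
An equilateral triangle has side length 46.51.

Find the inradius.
r = Area/s with s the semi-perimeter.
Area = (√3/4)·46.51² = (√3/4)·2163.1801 ≈ 0.433013·2163.1801 ≈ 936.684
s = 3·46.51/2 = 69.765
r ≈ 936.684/69.765 ≈ 13.4263
(Equivalently r = side/(2√3) = 46.51/3.4641 ≈ 13.4263.)

r = 13.43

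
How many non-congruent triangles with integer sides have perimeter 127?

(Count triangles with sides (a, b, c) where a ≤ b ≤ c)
Let a ≤ b ≤ c with a + b + c = 127. The only binding inequality is a + b > c, i.e. 127 − c > c, so c < 127/2; and c ≥ 127/3 since c is the largest side.
So 43 ≤ c ≤ 63. For each c, b runs from ⌈(127 − c)/2⌉ up to c (then a = 127 − b − c satisfies 1 ≤ a ≤ b automatically), giving c − ⌈(127 − c)/2⌉ + 1 choices.
Summing over c: 2 + 3 + 5 + 6 + … + 30 + 32  (21 terms, c = 43, …, 63) = 352
Check (closed form: nearest integer to p²/48 for even p, (p+3)²/48 for odd p): (127+3)²/48 = 130²/48 = 16900/48 ≈ 352.08 → 352

352 triangles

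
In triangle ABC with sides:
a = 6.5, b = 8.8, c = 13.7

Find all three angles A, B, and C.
Law of cosines for each angle (a² = 42.25, b² = 77.44, c² = 187.69):
cos(A) = (b² + c² − a²)/(2bc) = (77.44 + 187.69 − 42.25)/(2·8.8·13.7) = 222.88/241.12 ≈ 0.924353  ⇒  A ≈ 22.429°
cos(B) = (a² + c² − b²)/(2ac) = (42.25 + 187.69 − 77.44)/(2·6.5·13.7) = 152.5/178.1 ≈ 0.856261  ⇒  B ≈ 31.1007°
cos(C) = (a² + b² − c²)/(2ab) = (42.25 + 77.44 − 187.69)/(2·6.5·8.8) = -68/114.4 ≈ -0.594406  ⇒  C ≈ 126.47°
Check: A + B + C ≈ 180°

A = 22.43°, B = 31.1°, C = 126.5°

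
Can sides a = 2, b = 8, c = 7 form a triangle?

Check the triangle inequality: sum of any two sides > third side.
a + b vs c: 2 + 8 = 10 > 7  ✓
a + c vs b: 2 + 7 = 9 > 8  ✓
b + c vs a: 8 + 7 = 15 > 2  ✓

Yes, triangle inequality satisfied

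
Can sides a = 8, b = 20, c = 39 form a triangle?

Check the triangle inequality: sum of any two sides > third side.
a + b vs c: 8 + 20 = 28 ≤ 39  ✗
a + c vs b: 8 + 39 = 47 > 20  ✓
b + c vs a: 20 + 39 = 59 > 8  ✓

No: 8 + 20 = 28 is not > 39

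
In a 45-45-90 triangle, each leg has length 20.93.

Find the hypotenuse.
In a 45-45-90 triangle the sides are in ratio 1 : 1 : √2, so hypotenuse = leg·√2.
Hypotenuse = 20.93·√2 ≈ 20.93·1.41421 ≈ 29.5995

Hypotenuse = 20.93√2 = 29.6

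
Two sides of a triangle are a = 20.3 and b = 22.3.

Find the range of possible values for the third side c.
Triangle inequality: |a − b| < c < a + b
|a − b| = |20.3 − 22.3| = 2
a + b = 20.3 + 22.3 = 42.6

2 < c < 42.6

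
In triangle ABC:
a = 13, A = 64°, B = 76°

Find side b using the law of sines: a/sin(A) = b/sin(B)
a/sin(A) = b/sin(B)  ⇒  b = a·sin(B)/sin(A) = 13·sin(76°)/sin(64°)
sin(76°) ≈ 0.970296, sin(64°) ≈ 0.898794
b ≈ 13·0.970296/0.898794 ≈ 12.6138/0.898794 ≈ 14.0342

b = 14.03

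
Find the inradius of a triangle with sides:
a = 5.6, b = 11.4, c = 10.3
r = Area/s where s is the semi-perimeter.
s = (5.6 + 11.4 + 10.3)/2 = 27.3/2 = 13.65
Area = √(s(s−a)(s−b)(s−c)) = √(13.65·8.05·2.25·3.35) ≈ √828.239 ≈ 28.7791
r ≈ 28.7791/13.65 ≈ 2.10836

r = 2.108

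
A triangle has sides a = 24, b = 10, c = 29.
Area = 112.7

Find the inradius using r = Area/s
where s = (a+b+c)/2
s = (24 + 10 + 29)/2 = 63/2 = 31.5
r = Area/s = 112.7/31.5 ≈ 3.57778

r = 3.578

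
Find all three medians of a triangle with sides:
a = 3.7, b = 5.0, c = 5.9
Median formula: m_a = ½√(2b² + 2c² − a²) (and cyclically). a² = 13.69, b² = 25, c² = 34.81.
m_a = ½√(2·25 + 2·34.81 − 13.69) = ½√105.93 ≈ ½·10.2922 ≈ 5.14612
m_b = ½√(2·13.69 + 2·34.81 − 25) = ½√72 ≈ ½·8.48528 ≈ 4.24264
m_c = ½√(2·13.69 + 2·25 − 34.81) = ½√42.57 ≈ ½·6.52457 ≈ 3.26228

m_a = 5.146, m_b = 4.243, m_c = 3.262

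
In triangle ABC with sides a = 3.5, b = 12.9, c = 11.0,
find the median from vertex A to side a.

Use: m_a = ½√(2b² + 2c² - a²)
m_a = ½√(2·12.9² + 2·11.0² − 3.5²) = ½√(2·166.41 + 2·121 − 12.25) = ½√(332.82 + 242 − 12.25) = ½√562.57
√562.57 ≈ 23.7186, so m_a ≈ 11.8593

m_a = 11.86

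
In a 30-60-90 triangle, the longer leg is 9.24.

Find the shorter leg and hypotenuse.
In a 30-60-90 triangle the sides are in ratio 1 : √3 : 2, so short leg = long leg/√3 and hypotenuse = 2·(short leg).
Short leg = 9.24/√3 ≈ 9.24/1.73205 ≈ 5.33472
Hypotenuse = 2·5.33472 ≈ 10.6694

Short leg = 5.335, Hypotenuse = 10.67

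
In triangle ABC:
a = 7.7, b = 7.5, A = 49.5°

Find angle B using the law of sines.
a/sin(A) = b/sin(B)  ⇒  sin(B) = b·sin(A)/a = 7.5·sin(49.5°)/7.7
sin(49.5°) ≈ 0.760406
sin(B) ≈ 7.5·0.760406/7.7 ≈ 5.70304/7.7 ≈ 0.740655
B = arcsin(0.740655) ≈ 47.7873°
(Since b ≤ a we need B ≤ A, so the obtuse alternative 180° − 47.7873° ≈ 132.213° is rejected.)

B = 47.79°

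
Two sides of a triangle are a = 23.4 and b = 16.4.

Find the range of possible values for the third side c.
Triangle inequality: |a − b| < c < a + b
|a − b| = |23.4 − 16.4| = 7
a + b = 23.4 + 16.4 = 39.8

7 < c < 39.8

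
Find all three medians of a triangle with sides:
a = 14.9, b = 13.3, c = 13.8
Median formula: m_a = ½√(2b² + 2c² − a²) (and cyclically). a² = 222.01, b² = 176.89, c² = 190.44.
m_a = ½√(2·176.89 + 2·190.44 − 222.01) = ½√512.65 ≈ ½·22.6418 ≈ 11.3209
m_b = ½√(2·222.01 + 2·190.44 − 176.89) = ½√648.01 ≈ ½·25.456 ≈ 12.728
m_c = ½√(2·222.01 + 2·176.89 − 190.44) = ½√607.36 ≈ ½·24.6447 ≈ 12.3223

m_a = 11.32, m_b = 12.73, m_c = 12.32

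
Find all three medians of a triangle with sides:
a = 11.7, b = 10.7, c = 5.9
Median formula: m_a = ½√(2b² + 2c² − a²) (and cyclically). a² = 136.89, b² = 114.49, c² = 34.81.
m_a = ½√(2·114.49 + 2·34.81 − 136.89) = ½√161.71 ≈ ½·12.7165 ≈ 6.35826
m_b = ½√(2·136.89 + 2·34.81 − 114.49) = ½√228.91 ≈ ½·15.1298 ≈ 7.56489
m_c = ½√(2·136.89 + 2·114.49 − 34.81) = ½√467.95 ≈ ½·21.6322 ≈ 10.8161

m_a = 6.358, m_b = 7.565, m_c = 10.82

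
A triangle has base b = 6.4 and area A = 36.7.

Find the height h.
A = ½·b·h  ⇒  h = 2A/b = 2·36.7/6.4 = 73.4/6.4 ≈ 11.4688

h = 11.47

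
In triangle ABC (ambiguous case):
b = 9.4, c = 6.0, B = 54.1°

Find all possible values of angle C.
b/sin(B) = c/sin(C)  ⇒  sin(C) = c·sin(B)/b = 6.0·sin(54.1°)/9.4
sin(54.1°) ≈ 0.810042
sin(C) ≈ 6.0·0.810042/9.4 ≈ 4.86025/9.4 ≈ 0.517048
Candidate 1: C₁ = arcsin(0.517048) ≈ 31.1344°  →  A = 180° − 54.1° − 31.1344° ≈ 94.7656° > 0, valid
Candidate 2: C₂ = 180° − C₁ ≈ 148.866°  →  A = 180° − 54.1° − 148.866° ≈ -22.9656° ≤ 0, not a valid triangle

C = 31.13° (one solution)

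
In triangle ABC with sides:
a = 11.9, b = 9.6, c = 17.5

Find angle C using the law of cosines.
c² = a² + b² − 2ab·cos(C)  ⇒  cos(C) = (a² + b² − c²)/(2ab)
cos(C) = (11.9² + 9.6² − 17.5²)/(2·11.9·9.6) = (141.61 + 92.16 − 306.25)/228.48 = -72.48/228.48 ≈ -0.317227
C = arccos(-0.317227) ≈ 108.495°

C = 108.5°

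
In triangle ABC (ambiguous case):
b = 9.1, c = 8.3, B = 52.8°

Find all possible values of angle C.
b/sin(B) = c/sin(C)  ⇒  sin(C) = c·sin(B)/b = 8.3·sin(52.8°)/9.1
sin(52.8°) ≈ 0.79653
sin(C) ≈ 8.3·0.79653/9.1 ≈ 6.6112/9.1 ≈ 0.726505
Candidate 1: C₁ = arcsin(0.726505) ≈ 46.5942°  →  A = 180° − 52.8° − 46.5942° ≈ 80.6058° > 0, valid
Candidate 2: C₂ = 180° − C₁ ≈ 133.406°  →  A = 180° − 52.8° − 133.406° ≈ -6.2058° ≤ 0, not a valid triangle

C = 46.59° (one solution)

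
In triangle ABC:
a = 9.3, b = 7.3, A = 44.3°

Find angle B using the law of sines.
a/sin(A) = b/sin(B)  ⇒  sin(B) = b·sin(A)/a = 7.3·sin(44.3°)/9.3
sin(44.3°) ≈ 0.698415
sin(B) ≈ 7.3·0.698415/9.3 ≈ 5.09843/9.3 ≈ 0.548218
B = arcsin(0.548218) ≈ 33.2449°
(Since b ≤ a we need B ≤ A, so the obtuse alternative 180° − 33.2449° ≈ 146.755° is rejected.)

B = 33.24°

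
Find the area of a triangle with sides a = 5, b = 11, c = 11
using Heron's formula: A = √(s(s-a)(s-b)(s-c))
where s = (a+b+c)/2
s = (5 + 11 + 11)/2 = 27/2 = 13.5
s − a = 8.5, s − b = 2.5, s − c = 2.5
s(s−a)(s−b)(s−c) = 13.5·8.5·2.5·2.5 = 717.1875
Area = √717.1875 ≈ 26.7804

s = 13.5, Area = 26.78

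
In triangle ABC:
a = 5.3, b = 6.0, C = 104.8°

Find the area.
Two sides and the included angle (SAS): A = ½·a·b·sin(C) = ½·5.3·6.0·sin(104.8°)
sin(104.8°) ≈ 0.966823
A ≈ ½·31.8·0.966823 = 15.9·0.966823 ≈ 15.3725

Area = 15.37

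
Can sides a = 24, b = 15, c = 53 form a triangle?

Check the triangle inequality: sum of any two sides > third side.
a + b vs c: 24 + 15 = 39 ≤ 53  ✗
a + c vs b: 24 + 53 = 77 > 15  ✓
b + c vs a: 15 + 53 = 68 > 24  ✓

No: 24 + 15 = 39 is not > 53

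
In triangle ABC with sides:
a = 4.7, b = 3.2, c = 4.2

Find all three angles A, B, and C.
Law of cosines for each angle (a² = 22.09, b² = 10.24, c² = 17.64):
cos(A) = (b² + c² − a²)/(2bc) = (10.24 + 17.64 − 22.09)/(2·3.2·4.2) = 5.79/26.88 ≈ 0.215402  ⇒  A ≈ 77.5609°
cos(B) = (a² + c² − b²)/(2ac) = (22.09 + 17.64 − 10.24)/(2·4.7·4.2) = 29.49/39.48 ≈ 0.74696  ⇒  B ≈ 41.6722°
cos(C) = (a² + b² − c²)/(2ab) = (22.09 + 10.24 − 17.64)/(2·4.7·3.2) = 14.69/30.08 ≈ 0.488364  ⇒  C ≈ 60.7669°
Check: A + B + C ≈ 180°

A = 77.56°, B = 41.67°, C = 60.77°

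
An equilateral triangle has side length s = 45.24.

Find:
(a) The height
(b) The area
(a) The height splits the triangle into two 30-60-90 halves: h = s·√3/2 = 45.24·1.73205/2 ≈ 78.358/2 ≈ 39.179
(b) Area = (√3/4)·s² = (√3/4)·45.24² = (√3/4)·2046.6576 ≈ 0.433013·2046.6576 ≈ 886.229

Height = 39.18, Area = 886.2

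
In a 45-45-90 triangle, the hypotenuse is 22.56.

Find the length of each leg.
In a 45-45-90 triangle hypotenuse = leg·√2, so leg = hypotenuse/√2.
Leg = 22.56/√2 ≈ 22.56/1.41421 ≈ 15.9523

Each leg = 15.95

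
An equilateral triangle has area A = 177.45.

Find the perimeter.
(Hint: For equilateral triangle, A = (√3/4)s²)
A = (√3/4)s²  ⇒  s² = 4A/√3 = 4·177.45/√3 = 709.8/1.73205 ≈ 409.803
s ≈ √409.803 ≈ 20.2436
Perimeter = 3s ≈ 3·20.2436 ≈ 60.7308

Perimeter = 60.73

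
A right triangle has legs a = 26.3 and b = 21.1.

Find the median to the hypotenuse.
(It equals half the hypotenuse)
Hypotenuse c = √(a² + b²) = √(691.69 + 445.21) = √1136.9 ≈ 33.7179
Median to hypotenuse = c/2 ≈ 33.7179/2 ≈ 16.859

Median = 16.86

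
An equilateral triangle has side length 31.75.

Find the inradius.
r = Area/s with s the semi-perimeter.
Area = (√3/4)·31.75² = (√3/4)·1008.0625 ≈ 0.433013·1008.0625 ≈ 436.504
s = 3·31.75/2 = 47.625
r ≈ 436.504/47.625 ≈ 9.16544
(Equivalently r = side/(2√3) = 31.75/3.4641 ≈ 9.16544.)

r = 9.165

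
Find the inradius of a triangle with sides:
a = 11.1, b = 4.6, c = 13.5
r = Area/s where s is the semi-perimeter.
s = (11.1 + 4.6 + 13.5)/2 = 29.2/2 = 14.6
Area = √(s(s−a)(s−b)(s−c)) = √(14.6·3.5·10·1.1) ≈ √562.1 ≈ 23.7086
r ≈ 23.7086/14.6 ≈ 1.62388

r = 1.624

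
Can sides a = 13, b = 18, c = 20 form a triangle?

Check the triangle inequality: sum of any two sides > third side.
a + b vs c: 13 + 18 = 31 > 20  ✓
a + c vs b: 13 + 20 = 33 > 18  ✓
b + c vs a: 18 + 20 = 38 > 13  ✓

Yes, triangle inequality satisfied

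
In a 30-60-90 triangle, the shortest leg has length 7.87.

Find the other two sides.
In a 30-60-90 triangle the sides are in ratio 1 : √3 : 2 (short leg : long leg : hypotenuse).
Long leg = 7.87·√3 ≈ 7.87·1.73205 ≈ 13.6312
Hypotenuse = 2·7.87 = 15.74

Long leg = 7.87√3 = 13.63, Hypotenuse = 15.74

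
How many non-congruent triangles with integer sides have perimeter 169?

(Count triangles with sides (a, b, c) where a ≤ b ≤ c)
Let a ≤ b ≤ c with a + b + c = 169. The only binding inequality is a + b > c, i.e. 169 − c > c, so c < 169/2; and c ≥ 169/3 since c is the largest side.
So 57 ≤ c ≤ 84. For each c, b runs from ⌈(169 − c)/2⌉ up to c (then a = 169 − b − c satisfies 1 ≤ a ≤ b automatically), giving c − ⌈(169 − c)/2⌉ + 1 choices.
Summing over c: 2 + 3 + 5 + 6 + … + 41 + 42  (28 terms, c = 57, …, 84) = 616
Check (closed form: nearest integer to p²/48 for even p, (p+3)²/48 for odd p): (169+3)²/48 = 172²/48 = 29584/48 ≈ 616.33 → 616

616 triangles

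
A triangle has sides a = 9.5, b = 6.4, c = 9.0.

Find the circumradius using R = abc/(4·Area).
First find the area with Heron's formula.
s = (9.5 + 6.4 + 9.0)/2 = 12.45
Area = √(s(s−a)(s−b)(s−c)) = √(12.45·2.95·6.05·3.45) ≈ √766.595 ≈ 27.6874
abc = 9.5·6.4·9.0 = 547.2
R = abc/(4·Area) ≈ 547.2/(4·27.6874) = 547.2/110.75 ≈ 4.94087

R = 4.941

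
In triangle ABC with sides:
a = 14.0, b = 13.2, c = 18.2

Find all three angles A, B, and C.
Law of cosines for each angle (a² = 196, b² = 174.24, c² = 331.24):
cos(A) = (b² + c² − a²)/(2bc) = (174.24 + 331.24 − 196)/(2·13.2·18.2) = 309.48/480.48 ≈ 0.644106  ⇒  A ≈ 49.9013°
cos(B) = (a² + c² − b²)/(2ac) = (196 + 331.24 − 174.24)/(2·14.0·18.2) = 353/509.6 ≈ 0.6927  ⇒  B ≈ 46.1558°
cos(C) = (a² + b² − c²)/(2ab) = (196 + 174.24 − 331.24)/(2·14.0·13.2) = 39/369.6 ≈ 0.105519  ⇒  C ≈ 83.9429°
Check: A + B + C ≈ 180°

A = 49.9°, B = 46.16°, C = 83.94°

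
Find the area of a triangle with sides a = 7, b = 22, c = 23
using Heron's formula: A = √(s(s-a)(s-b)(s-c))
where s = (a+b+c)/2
s = (7 + 22 + 23)/2 = 52/2 = 26
s − a = 19, s − b = 4, s − c = 3
s(s−a)(s−b)(s−c) = 26·19·4·3 = 5928
Area = √5928 ≈ 76.9935

s = 26.0, Area = 76.99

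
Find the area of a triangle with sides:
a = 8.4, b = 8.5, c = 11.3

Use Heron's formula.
s = (8.4 + 8.5 + 11.3)/2 = 28.2/2 = 14.1
s − a = 5.7, s − b = 5.6, s − c = 2.8
s(s−a)(s−b)(s−c) = 14.1·5.7·5.6·2.8 ≈ 1260.2
Area = √1260.2 ≈ 35.4993

Area = 35.5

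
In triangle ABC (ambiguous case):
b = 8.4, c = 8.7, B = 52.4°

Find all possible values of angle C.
b/sin(B) = c/sin(C)  ⇒  sin(C) = c·sin(B)/b = 8.7·sin(52.4°)/8.4
sin(52.4°) ≈ 0.79229
sin(C) ≈ 8.7·0.79229/8.4 ≈ 6.89292/8.4 ≈ 0.820586
Candidate 1: C₁ = arcsin(0.820586) ≈ 55.1435°  →  A = 180° − 52.4° − 55.1435° ≈ 72.4565° > 0, valid
Candidate 2: C₂ = 180° − C₁ ≈ 124.857°  →  A = 180° − 52.4° − 124.857° ≈ 2.74347° > 0, valid

C = 55.14° or C = 124.9° (two solutions)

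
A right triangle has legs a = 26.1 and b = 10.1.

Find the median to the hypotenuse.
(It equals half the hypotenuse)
Hypotenuse c = √(a² + b²) = √(681.21 + 102.01) = √783.22 ≈ 27.9861
Median to hypotenuse = c/2 ≈ 27.9861/2 ≈ 13.993

Median = 13.99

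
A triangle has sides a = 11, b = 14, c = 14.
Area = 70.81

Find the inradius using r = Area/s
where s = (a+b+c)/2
s = (11 + 14 + 14)/2 = 39/2 = 19.5
r = Area/s = 70.81/19.5 ≈ 3.63128

r = 3.631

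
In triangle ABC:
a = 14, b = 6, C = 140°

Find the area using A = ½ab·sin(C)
A = ½·a·b·sin(C) = ½·14·6·sin(140°)
sin(140°) ≈ 0.642788
A ≈ ½·84·0.642788 = 42·0.642788 ≈ 26.9971

Area = 27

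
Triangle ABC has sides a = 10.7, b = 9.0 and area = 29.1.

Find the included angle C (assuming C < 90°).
Area = ½·a·b·sin(C)  ⇒  sin(C) = 2·Area/(a·b) = 2·29.1/(10.7·9.0) = 58.2/96.3 ≈ 0.604361
C = arcsin(0.604361) ≈ 37.1829° (taking the acute solution since C < 90°)

C = 37.18°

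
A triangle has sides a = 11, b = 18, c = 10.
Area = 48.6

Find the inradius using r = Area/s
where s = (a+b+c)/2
s = (11 + 18 + 10)/2 = 39/2 = 19.5
r = Area/s = 48.6/19.5 ≈ 2.49231

r = 2.492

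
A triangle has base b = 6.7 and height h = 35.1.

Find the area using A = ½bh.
A = ½·b·h = ½·6.7·35.1 = ½·235.17 = 117.585

Area = 117.585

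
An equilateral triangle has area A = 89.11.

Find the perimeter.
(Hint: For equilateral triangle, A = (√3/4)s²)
A = (√3/4)s²  ⇒  s² = 4A/√3 = 4·89.11/√3 = 356.44/1.73205 ≈ 205.791
s ≈ √205.791 ≈ 14.3454
Perimeter = 3s ≈ 3·14.3454 ≈ 43.0362

Perimeter = 43.04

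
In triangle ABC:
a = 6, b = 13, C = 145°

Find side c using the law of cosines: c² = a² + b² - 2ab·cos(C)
c² = 6² + 13² − 2·6·13·cos(145°)
cos(145°) ≈ -0.819152
c² ≈ 36 + 169 − 156·(-0.819152) ≈ 205 + 127.788 ≈ 332.788
c ≈ √332.788 ≈ 18.2425

c = 18.24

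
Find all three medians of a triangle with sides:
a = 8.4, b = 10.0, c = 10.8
Median formula: m_a = ½√(2b² + 2c² − a²) (and cyclically). a² = 70.56, b² = 100, c² = 116.64.
m_a = ½√(2·100 + 2·116.64 − 70.56) = ½√362.72 ≈ ½·19.0452 ≈ 9.5226
m_b = ½√(2·70.56 + 2·116.64 − 100) = ½√274.4 ≈ ½·16.565 ≈ 8.28251
m_c = ½√(2·70.56 + 2·100 − 116.64) = ½√224.48 ≈ ½·14.9827 ≈ 7.49133

m_a = 9.523, m_b = 8.283, m_c = 7.491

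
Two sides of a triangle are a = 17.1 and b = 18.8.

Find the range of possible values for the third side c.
Triangle inequality: |a − b| < c < a + b
|a − b| = |17.1 − 18.8| = 1.7
a + b = 17.1 + 18.8 = 35.9

1.7 < c < 35.9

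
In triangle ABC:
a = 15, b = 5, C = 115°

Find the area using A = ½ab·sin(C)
A = ½·a·b·sin(C) = ½·15·5·sin(115°)
sin(115°) ≈ 0.906308
A ≈ ½·75·0.906308 = 37.5·0.906308 ≈ 33.9865

Area = 33.99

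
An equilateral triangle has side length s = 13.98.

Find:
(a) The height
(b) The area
(a) The height splits the triangle into two 30-60-90 halves: h = s·√3/2 = 13.98·1.73205/2 ≈ 24.2141/2 ≈ 12.107
(b) Area = (√3/4)·s² = (√3/4)·13.98² = (√3/4)·195.4404 ≈ 0.433013·195.4404 ≈ 84.6282

Height = 12.11, Area = 84.63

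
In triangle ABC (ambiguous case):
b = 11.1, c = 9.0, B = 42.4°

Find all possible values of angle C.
b/sin(B) = c/sin(C)  ⇒  sin(C) = c·sin(B)/b = 9.0·sin(42.4°)/11.1
sin(42.4°) ≈ 0.674302
sin(C) ≈ 9.0·0.674302/11.1 ≈ 6.06872/11.1 ≈ 0.546732
Candidate 1: C₁ = arcsin(0.546732) ≈ 33.1431°  →  A = 180° − 42.4° − 33.1431° ≈ 104.457° > 0, valid
Candidate 2: C₂ = 180° − C₁ ≈ 146.857°  →  A = 180° − 42.4° − 146.857° ≈ -9.2569° ≤ 0, not a valid triangle

C = 33.14° (one solution)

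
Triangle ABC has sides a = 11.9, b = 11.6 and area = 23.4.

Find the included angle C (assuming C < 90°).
Area = ½·a·b·sin(C)  ⇒  sin(C) = 2·Area/(a·b) = 2·23.4/(11.9·11.6) = 46.8/138.04 ≈ 0.339032
C = arcsin(0.339032) ≈ 19.8179° (taking the acute solution since C < 90°)

C = 19.82°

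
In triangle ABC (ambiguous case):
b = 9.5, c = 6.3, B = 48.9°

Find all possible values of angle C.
b/sin(B) = c/sin(C)  ⇒  sin(C) = c·sin(B)/b = 6.3·sin(48.9°)/9.5
sin(48.9°) ≈ 0.753563
sin(C) ≈ 6.3·0.753563/9.5 ≈ 4.74745/9.5 ≈ 0.499732
Candidate 1: C₁ = arcsin(0.499732) ≈ 29.9822°  →  A = 180° − 48.9° − 29.9822° ≈ 101.118° > 0, valid
Candidate 2: C₂ = 180° − C₁ ≈ 150.018°  →  A = 180° − 48.9° − 150.018° ≈ -18.9178° ≤ 0, not a valid triangle

C = 29.98° (one solution)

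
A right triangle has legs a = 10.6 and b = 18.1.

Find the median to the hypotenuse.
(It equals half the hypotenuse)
Hypotenuse c = √(a² + b²) = √(112.36 + 327.61) = √439.97 ≈ 20.9755
Median to hypotenuse = c/2 ≈ 20.9755/2 ≈ 10.4877

Median = 10.49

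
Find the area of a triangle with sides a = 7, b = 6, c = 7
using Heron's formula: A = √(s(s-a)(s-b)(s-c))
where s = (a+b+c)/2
s = (7 + 6 + 7)/2 = 20/2 = 10
s − a = 3, s − b = 4, s − c = 3
s(s−a)(s−b)(s−c) = 10·3·4·3 = 360
Area = √360 ≈ 18.9737

s = 10.0, Area = 18.97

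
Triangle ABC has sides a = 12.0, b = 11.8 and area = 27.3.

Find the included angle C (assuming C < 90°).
Area = ½·a·b·sin(C)  ⇒  sin(C) = 2·Area/(a·b) = 2·27.3/(12.0·11.8) = 54.6/141.6 ≈ 0.385593
C = arcsin(0.385593) ≈ 22.6806° (taking the acute solution since C < 90°)

C = 22.68°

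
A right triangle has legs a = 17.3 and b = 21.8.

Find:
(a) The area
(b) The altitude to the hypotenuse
(a) The legs are perpendicular, so Area = ½·a·b = ½·17.3·21.8 = ½·377.14 = 188.57
(b) Hypotenuse c = √(a² + b²) = √(299.29 + 475.24) = √774.53 ≈ 27.8304
    Area = ½·c·h_c  ⇒  h_c = 2·Area/c = 377.14/27.8304 ≈ 13.5514

Area = 188.57, h_c = 13.55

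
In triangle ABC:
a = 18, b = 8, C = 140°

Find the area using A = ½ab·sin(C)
A = ½·a·b·sin(C) = ½·18·8·sin(140°)
sin(140°) ≈ 0.642788
A ≈ ½·144·0.642788 = 72·0.642788 ≈ 46.2807

Area = 46.28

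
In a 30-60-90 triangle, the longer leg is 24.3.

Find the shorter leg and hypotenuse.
In a 30-60-90 triangle the sides are in ratio 1 : √3 : 2, so short leg = long leg/√3 and hypotenuse = 2·(short leg).
Short leg = 24.3/√3 ≈ 24.3/1.73205 ≈ 14.0296
Hypotenuse = 2·14.0296 ≈ 28.0592

Short leg = 14.03, Hypotenuse = 28.06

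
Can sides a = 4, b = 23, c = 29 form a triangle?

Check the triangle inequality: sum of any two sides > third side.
a + b vs c: 4 + 23 = 27 ≤ 29  ✗
a + c vs b: 4 + 29 = 33 > 23  ✓
b + c vs a: 23 + 29 = 52 > 4  ✓

No: 4 + 23 = 27 is not > 29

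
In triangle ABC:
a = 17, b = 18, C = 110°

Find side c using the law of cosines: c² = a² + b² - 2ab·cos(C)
c² = 17² + 18² − 2·17·18·cos(110°)
cos(110°) ≈ -0.34202
c² ≈ 289 + 324 − 612·(-0.34202) ≈ 613 + 209.316 ≈ 822.316
c ≈ √822.316 ≈ 28.6761

c = 28.68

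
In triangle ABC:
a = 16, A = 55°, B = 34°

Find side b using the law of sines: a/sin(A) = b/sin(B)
a/sin(A) = b/sin(B)  ⇒  b = a·sin(B)/sin(A) = 16·sin(34°)/sin(55°)
sin(34°) ≈ 0.559193, sin(55°) ≈ 0.819152
b ≈ 16·0.559193/0.819152 ≈ 8.94709/0.819152 ≈ 10.9224

b = 10.92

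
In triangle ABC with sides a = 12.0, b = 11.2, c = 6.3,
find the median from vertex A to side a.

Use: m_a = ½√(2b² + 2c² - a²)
m_a = ½√(2·11.2² + 2·6.3² − 12.0²) = ½√(2·125.44 + 2·39.69 − 144) = ½√(250.88 + 79.38 − 144) = ½√186.26
√186.26 ≈ 13.6477, so m_a ≈ 6.82386

m_a = 6.824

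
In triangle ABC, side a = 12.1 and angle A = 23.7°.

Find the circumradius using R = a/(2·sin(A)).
R = a/(2·sin(A)) = 12.1/(2·sin(23.7°))
sin(23.7°) ≈ 0.401948
R ≈ 12.1/(2·0.401948) = 12.1/0.803896 ≈ 15.0517

R = 15.05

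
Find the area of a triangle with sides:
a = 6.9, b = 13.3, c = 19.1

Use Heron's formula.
s = (6.9 + 13.3 + 19.1)/2 = 39.3/2 = 19.65
s − a = 12.75, s − b = 6.35, s − c = 0.55
s(s−a)(s−b)(s−c) = 19.65·12.75·6.35·0.55 ≈ 875.002
Area = √875.002 ≈ 29.5804

Area = 29.58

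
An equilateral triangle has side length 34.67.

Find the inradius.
r = Area/s with s the semi-perimeter.
Area = (√3/4)·34.67² = (√3/4)·1202.0089 ≈ 0.433013·1202.0089 ≈ 520.485
s = 3·34.67/2 = 52.005
r ≈ 520.485/52.005 ≈ 10.0084
(Equivalently r = side/(2√3) = 34.67/3.4641 ≈ 10.0084.)

r = 10.01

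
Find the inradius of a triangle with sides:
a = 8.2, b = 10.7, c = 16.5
r = Area/s where s is the semi-perimeter.
s = (8.2 + 10.7 + 16.5)/2 = 35.4/2 = 17.7
Area = √(s(s−a)(s−b)(s−c)) = √(17.7·9.5·7·1.2) ≈ √1412.46 ≈ 37.5827
r ≈ 37.5827/17.7 ≈ 2.12332

r = 2.123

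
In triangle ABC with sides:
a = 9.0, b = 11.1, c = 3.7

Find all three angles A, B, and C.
Law of cosines for each angle (a² = 81, b² = 123.21, c² = 13.69):
cos(A) = (b² + c² − a²)/(2bc) = (123.21 + 13.69 − 81)/(2·11.1·3.7) = 55.9/82.14 ≈ 0.680545  ⇒  A ≈ 47.1137°
cos(B) = (a² + c² − b²)/(2ac) = (81 + 13.69 − 123.21)/(2·9.0·3.7) = -28.52/66.6 ≈ -0.428228  ⇒  B ≈ 115.355°
cos(C) = (a² + b² − c²)/(2ab) = (81 + 123.21 − 13.69)/(2·9.0·11.1) = 190.52/199.8 ≈ 0.953554  ⇒  C ≈ 17.5311°
Check: A + B + C ≈ 180°

A = 47.11°, B = 115.4°, C = 17.53°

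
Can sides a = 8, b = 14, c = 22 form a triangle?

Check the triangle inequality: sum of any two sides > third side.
a + b vs c: 8 + 14 = 22 ≤ 22  ✗
a + c vs b: 8 + 22 = 30 > 14  ✓
b + c vs a: 14 + 22 = 36 > 8  ✓

No: 8 + 14 = 22 is not > 22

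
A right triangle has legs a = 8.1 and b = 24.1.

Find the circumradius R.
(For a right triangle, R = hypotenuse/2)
Hypotenuse c = √(a² + b²) = √(65.61 + 580.81) = √646.42 ≈ 25.4248
R = c/2 ≈ 25.4248/2 ≈ 12.7124

R = 12.71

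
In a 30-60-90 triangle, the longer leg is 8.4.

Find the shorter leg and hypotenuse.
In a 30-60-90 triangle the sides are in ratio 1 : √3 : 2, so short leg = long leg/√3 and hypotenuse = 2·(short leg).
Short leg = 8.4/√3 ≈ 8.4/1.73205 ≈ 4.84974
Hypotenuse = 2·4.84974 ≈ 9.69948

Short leg = 4.85, Hypotenuse = 9.699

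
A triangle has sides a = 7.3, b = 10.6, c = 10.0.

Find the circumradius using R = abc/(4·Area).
First find the area with Heron's formula.
s = (7.3 + 10.6 + 10.0)/2 = 13.95
Area = √(s(s−a)(s−b)(s−c)) = √(13.95·6.65·3.35·3.95) ≈ √1227.55 ≈ 35.0364
abc = 7.3·10.6·10.0 = 773.8
R = abc/(4·Area) ≈ 773.8/(4·35.0364) = 773.8/140.145 ≈ 5.52141

R = 5.521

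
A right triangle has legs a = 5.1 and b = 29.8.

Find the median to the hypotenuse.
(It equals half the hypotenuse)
Hypotenuse c = √(a² + b²) = √(26.01 + 888.04) = √914.05 ≈ 30.2333
Median to hypotenuse = c/2 ≈ 30.2333/2 ≈ 15.1166

Median = 15.12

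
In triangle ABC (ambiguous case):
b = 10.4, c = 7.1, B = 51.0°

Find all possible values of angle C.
b/sin(B) = c/sin(C)  ⇒  sin(C) = c·sin(B)/b = 7.1·sin(51.0°)/10.4
sin(51.0°) ≈ 0.777146
sin(C) ≈ 7.1·0.777146/10.4 ≈ 5.51774/10.4 ≈ 0.530552
Candidate 1: C₁ = arcsin(0.530552) ≈ 32.0427°  →  A = 180° − 51.0° − 32.0427° ≈ 96.9573° > 0, valid
Candidate 2: C₂ = 180° − C₁ ≈ 147.957°  →  A = 180° − 51.0° − 147.957° ≈ -18.9573° ≤ 0, not a valid triangle

C = 32.04° (one solution)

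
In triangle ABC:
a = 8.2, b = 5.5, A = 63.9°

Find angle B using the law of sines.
a/sin(A) = b/sin(B)  ⇒  sin(B) = b·sin(A)/a = 5.5·sin(63.9°)/8.2
sin(63.9°) ≈ 0.898028
sin(B) ≈ 5.5·0.898028/8.2 ≈ 4.93915/8.2 ≈ 0.602336
B = arcsin(0.602336) ≈ 37.0374°
(Since b ≤ a we need B ≤ A, so the obtuse alternative 180° − 37.0374° ≈ 142.963° is rejected.)

B = 37.04°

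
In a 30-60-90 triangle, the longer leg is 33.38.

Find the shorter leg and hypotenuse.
In a 30-60-90 triangle the sides are in ratio 1 : √3 : 2, so short leg = long leg/√3 and hypotenuse = 2·(short leg).
Short leg = 33.38/√3 ≈ 33.38/1.73205 ≈ 19.272
Hypotenuse = 2·19.272 ≈ 38.5439

Short leg = 19.27, Hypotenuse = 38.54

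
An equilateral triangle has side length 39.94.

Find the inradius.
r = Area/s with s the semi-perimeter.
Area = (√3/4)·39.94² = (√3/4)·1595.2036 ≈ 0.433013·1595.2036 ≈ 690.743
s = 3·39.94/2 = 59.91
r ≈ 690.743/59.91 ≈ 11.5297
(Equivalently r = side/(2√3) = 39.94/3.4641 ≈ 11.5297.)

r = 11.53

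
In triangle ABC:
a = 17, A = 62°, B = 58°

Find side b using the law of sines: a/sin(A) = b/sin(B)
a/sin(A) = b/sin(B)  ⇒  b = a·sin(B)/sin(A) = 17·sin(58°)/sin(62°)
sin(58°) ≈ 0.848048, sin(62°) ≈ 0.882948
b ≈ 17·0.848048/0.882948 ≈ 14.4168/0.882948 ≈ 16.3281

b = 16.33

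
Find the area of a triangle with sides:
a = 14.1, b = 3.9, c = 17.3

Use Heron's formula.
s = (14.1 + 3.9 + 17.3)/2 = 35.3/2 = 17.65
s − a = 3.55, s − b = 13.75, s − c = 0.35
s(s−a)(s−b)(s−c) = 17.65·3.55·13.75·0.35 ≈ 301.539
Area = √301.539 ≈ 17.3649

Area = 17.36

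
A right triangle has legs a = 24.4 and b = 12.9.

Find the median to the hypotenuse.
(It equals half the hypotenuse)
Hypotenuse c = √(a² + b²) = √(595.36 + 166.41) = √761.77 ≈ 27.6002
Median to hypotenuse = c/2 ≈ 27.6002/2 ≈ 13.8001

Median = 13.8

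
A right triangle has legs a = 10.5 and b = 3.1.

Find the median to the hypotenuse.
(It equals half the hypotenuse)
Hypotenuse c = √(a² + b²) = √(110.25 + 9.61) = √119.86 ≈ 10.9481
Median to hypotenuse = c/2 ≈ 10.9481/2 ≈ 5.47403

Median = 5.474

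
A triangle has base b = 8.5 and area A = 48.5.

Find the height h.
A = ½·b·h  ⇒  h = 2A/b = 2·48.5/8.5 = 97/8.5 ≈ 11.4118

h = 11.41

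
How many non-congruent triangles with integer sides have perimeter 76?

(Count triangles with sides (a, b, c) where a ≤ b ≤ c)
Let a ≤ b ≤ c with a + b + c = 76. The only binding inequality is a + b > c, i.e. 76 − c > c, so c < 76/2; and c ≥ 76/3 since c is the largest side.
So 26 ≤ c ≤ 37. For each c, b runs from ⌈(76 − c)/2⌉ up to c (then a = 76 − b − c satisfies 1 ≤ a ≤ b automatically), giving c − ⌈(76 − c)/2⌉ + 1 choices.
Summing over c: 2 + 3 + 5 + 6 + 8 + 9 + 11 + 12 + 14 + 15 + 17 + 18 = 120
Check (closed form: nearest integer to p²/48 for even p, (p+3)²/48 for odd p): 76²/48 = 5776/48 ≈ 120.33 → 120

120 triangles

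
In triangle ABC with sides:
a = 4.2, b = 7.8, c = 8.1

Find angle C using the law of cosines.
c² = a² + b² − 2ab·cos(C)  ⇒  cos(C) = (a² + b² − c²)/(2ab)
cos(C) = (4.2² + 7.8² − 8.1²)/(2·4.2·7.8) = (17.64 + 60.84 − 65.61)/65.52 = 12.87/65.52 ≈ 0.196429
C = arccos(0.196429) ≈ 78.6718°

C = 78.67°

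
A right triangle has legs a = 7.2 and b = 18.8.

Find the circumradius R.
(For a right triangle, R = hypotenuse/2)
Hypotenuse c = √(a² + b²) = √(51.84 + 353.44) = √405.28 ≈ 20.1316
R = c/2 ≈ 20.1316/2 ≈ 10.0658

R = 10.07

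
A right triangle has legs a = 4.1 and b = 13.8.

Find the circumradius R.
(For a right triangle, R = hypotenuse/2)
Hypotenuse c = √(a² + b²) = √(16.81 + 190.44) = √207.25 ≈ 14.3962
R = c/2 ≈ 14.3962/2 ≈ 7.19809

R = 7.198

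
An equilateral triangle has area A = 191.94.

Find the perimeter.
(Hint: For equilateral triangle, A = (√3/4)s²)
A = (√3/4)s²  ⇒  s² = 4A/√3 = 4·191.94/√3 = 767.76/1.73205 ≈ 443.266
s ≈ √443.266 ≈ 21.0539
Perimeter = 3s ≈ 3·21.0539 ≈ 63.1617

Perimeter = 63.16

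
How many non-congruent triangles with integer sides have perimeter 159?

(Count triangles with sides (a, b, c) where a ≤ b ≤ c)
Let a ≤ b ≤ c with a + b + c = 159. The only binding inequality is a + b > c, i.e. 159 − c > c, so c < 159/2; and c ≥ 159/3 since c is the largest side.
So 53 ≤ c ≤ 79. For each c, b runs from ⌈(159 − c)/2⌉ up to c (then a = 159 − b − c satisfies 1 ≤ a ≤ b automatically), giving c − ⌈(159 − c)/2⌉ + 1 choices.
Summing over c: 1 + 2 + 4 + 5 + … + 38 + 40  (27 terms, c = 53, …, 79) = 547
Check (closed form: nearest integer to p²/48 for even p, (p+3)²/48 for odd p): (159+3)²/48 = 162²/48 = 26244/48 ≈ 546.75 → 547

547 triangles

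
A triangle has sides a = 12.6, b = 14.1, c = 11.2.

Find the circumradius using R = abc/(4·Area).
First find the area with Heron's formula.
s = (12.6 + 14.1 + 11.2)/2 = 18.95
Area = √(s(s−a)(s−b)(s−c)) = √(18.95·6.35·4.85·7.75) ≈ √4523 ≈ 67.2532
abc = 12.6·14.1·11.2 = 1989.792
R = abc/(4·Area) ≈ 1989.792/(4·67.2532) = 1989.792/269.013 ≈ 7.39664

R = 7.397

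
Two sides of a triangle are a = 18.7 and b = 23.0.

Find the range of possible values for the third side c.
Triangle inequality: |a − b| < c < a + b
|a − b| = |18.7 − 23.0| = 4.3
a + b = 18.7 + 23.0 = 41.7

4.3 < c < 41.7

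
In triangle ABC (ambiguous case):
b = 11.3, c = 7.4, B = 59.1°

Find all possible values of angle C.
b/sin(B) = c/sin(C)  ⇒  sin(C) = c·sin(B)/b = 7.4·sin(59.1°)/11.3
sin(59.1°) ≈ 0.858065
sin(C) ≈ 7.4·0.858065/11.3 ≈ 6.34968/11.3 ≈ 0.561919
Candidate 1: C₁ = arcsin(0.561919) ≈ 34.1886°  →  A = 180° − 59.1° − 34.1886° ≈ 86.7114° > 0, valid
Candidate 2: C₂ = 180° − C₁ ≈ 145.811°  →  A = 180° − 59.1° − 145.811° ≈ -24.9114° ≤ 0, not a valid triangle

C = 34.19° (one solution)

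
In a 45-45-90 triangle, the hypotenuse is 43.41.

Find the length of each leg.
In a 45-45-90 triangle hypotenuse = leg·√2, so leg = hypotenuse/√2.
Leg = 43.41/√2 ≈ 43.41/1.41421 ≈ 30.6955

Each leg = 30.7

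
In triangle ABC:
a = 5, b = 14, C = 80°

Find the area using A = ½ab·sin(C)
A = ½·a·b·sin(C) = ½·5·14·sin(80°)
sin(80°) ≈ 0.984808
A ≈ ½·70·0.984808 = 35·0.984808 ≈ 34.4683

Area = 34.47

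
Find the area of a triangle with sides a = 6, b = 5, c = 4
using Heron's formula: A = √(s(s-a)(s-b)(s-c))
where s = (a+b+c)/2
s = (6 + 5 + 4)/2 = 15/2 = 7.5
s − a = 1.5, s − b = 2.5, s − c = 3.5
s(s−a)(s−b)(s−c) = 7.5·1.5·2.5·3.5 = 98.4375
Area = √98.4375 ≈ 9.92157

s = 7.5, Area = 9.922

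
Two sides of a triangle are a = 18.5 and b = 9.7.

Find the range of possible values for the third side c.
Triangle inequality: |a − b| < c < a + b
|a − b| = |18.5 − 9.7| = 8.8
a + b = 18.5 + 9.7 = 28.2

8.8 < c < 28.2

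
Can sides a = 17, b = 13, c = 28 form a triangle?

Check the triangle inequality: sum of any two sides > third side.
a + b vs c: 17 + 13 = 30 > 28  ✓
a + c vs b: 17 + 28 = 45 > 13  ✓
b + c vs a: 13 + 28 = 41 > 17  ✓

Yes, triangle inequality satisfied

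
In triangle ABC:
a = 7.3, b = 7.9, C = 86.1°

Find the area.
Two sides and the included angle (SAS): A = ½·a·b·sin(C) = ½·7.3·7.9·sin(86.1°)
sin(86.1°) ≈ 0.997684
A ≈ ½·57.67·0.997684 = 28.835·0.997684 ≈ 28.7682

Area = 28.77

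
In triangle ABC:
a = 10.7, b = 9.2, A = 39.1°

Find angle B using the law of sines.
a/sin(A) = b/sin(B)  ⇒  sin(B) = b·sin(A)/a = 9.2·sin(39.1°)/10.7
sin(39.1°) ≈ 0.630676
sin(B) ≈ 9.2·0.630676/10.7 ≈ 5.80222/10.7 ≈ 0.542263
B = arcsin(0.542263) ≈ 32.8378°
(Since b ≤ a we need B ≤ A, so the obtuse alternative 180° − 32.8378° ≈ 147.162° is rejected.)

B = 32.84°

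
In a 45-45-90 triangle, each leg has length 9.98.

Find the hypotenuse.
In a 45-45-90 triangle the sides are in ratio 1 : 1 : √2, so hypotenuse = leg·√2.
Hypotenuse = 9.98·√2 ≈ 9.98·1.41421 ≈ 14.1139

Hypotenuse = 9.98√2 = 14.11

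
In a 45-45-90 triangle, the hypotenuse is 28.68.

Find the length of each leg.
In a 45-45-90 triangle hypotenuse = leg·√2, so leg = hypotenuse/√2.
Leg = 28.68/√2 ≈ 28.68/1.41421 ≈ 20.2798

Each leg = 20.28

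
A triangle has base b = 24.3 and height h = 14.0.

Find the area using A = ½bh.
A = ½·b·h = ½·24.3·14.0 = ½·340.2 = 170.1

Area = 170.1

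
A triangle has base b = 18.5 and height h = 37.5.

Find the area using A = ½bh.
A = ½·b·h = ½·18.5·37.5 = ½·693.75 = 346.875

Area = 346.875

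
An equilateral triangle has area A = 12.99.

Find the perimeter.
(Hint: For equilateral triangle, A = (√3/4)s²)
A = (√3/4)s²  ⇒  s² = 4A/√3 = 4·12.99/√3 = 51.96/1.73205 ≈ 29.9991
s ≈ √29.9991 ≈ 5.47715
Perimeter = 3s ≈ 3·5.47715 ≈ 16.4314

Perimeter = 16.43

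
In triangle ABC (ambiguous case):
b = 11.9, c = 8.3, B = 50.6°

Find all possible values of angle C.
b/sin(B) = c/sin(C)  ⇒  sin(C) = c·sin(B)/b = 8.3·sin(50.6°)/11.9
sin(50.6°) ≈ 0.772734
sin(C) ≈ 8.3·0.772734/11.9 ≈ 6.41369/11.9 ≈ 0.538965
Candidate 1: C₁ = arcsin(0.538965) ≈ 32.6132°  →  A = 180° − 50.6° − 32.6132° ≈ 96.7868° > 0, valid
Candidate 2: C₂ = 180° − C₁ ≈ 147.387°  →  A = 180° − 50.6° − 147.387° ≈ -17.9868° ≤ 0, not a valid triangle

C = 32.61° (one solution)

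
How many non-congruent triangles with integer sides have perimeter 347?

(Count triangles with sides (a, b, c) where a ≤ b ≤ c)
Let a ≤ b ≤ c with a + b + c = 347. The only binding inequality is a + b > c, i.e. 347 − c > c, so c < 347/2; and c ≥ 347/3 since c is the largest side.
So 116 ≤ c ≤ 173. For each c, b runs from ⌈(347 − c)/2⌉ up to c (then a = 347 − b − c satisfies 1 ≤ a ≤ b automatically), giving c − ⌈(347 − c)/2⌉ + 1 choices.
Summing over c: 1 + 3 + 4 + 6 + … + 85 + 87  (58 terms, c = 116, …, 173) = 2552
Check (closed form: nearest integer to p²/48 for even p, (p+3)²/48 for odd p): (347+3)²/48 = 350²/48 = 122500/48 ≈ 2552.08 → 2552

2552 triangles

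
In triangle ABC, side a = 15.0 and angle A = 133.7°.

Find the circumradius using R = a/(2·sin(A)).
R = a/(2·sin(A)) = 15.0/(2·sin(133.7°))
sin(133.7°) ≈ 0.722967
R ≈ 15.0/(2·0.722967) = 15.0/1.44593 ≈ 10.3739

R = 10.37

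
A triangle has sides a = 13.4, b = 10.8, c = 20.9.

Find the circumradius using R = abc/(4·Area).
First find the area with Heron's formula.
s = (13.4 + 10.8 + 20.9)/2 = 22.55
Area = √(s(s−a)(s−b)(s−c)) = √(22.55·9.15·11.75·1.65) ≈ √4000.27 ≈ 63.2477
abc = 13.4·10.8·20.9 = 3024.648
R = abc/(4·Area) ≈ 3024.648/(4·63.2477) = 3024.648/252.991 ≈ 11.9556

R = 11.96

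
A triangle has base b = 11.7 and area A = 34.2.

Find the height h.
A = ½·b·h  ⇒  h = 2A/b = 2·34.2/11.7 = 68.4/11.7 ≈ 5.84615

h = 5.846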